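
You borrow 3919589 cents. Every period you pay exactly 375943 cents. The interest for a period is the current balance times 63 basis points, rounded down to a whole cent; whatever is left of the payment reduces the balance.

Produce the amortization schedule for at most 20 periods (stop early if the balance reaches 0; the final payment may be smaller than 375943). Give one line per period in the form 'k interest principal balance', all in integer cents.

1 24693 351250 3568339
2 22480 353463 3214876
3 20253 355690 2859186
4 18012 357931 2501255
5 15757 360186 2141069
6 13488 362455 1778614
7 11205 364738 1413876
8 8907 367036 1046840
9 6595 369348 677492
10 4268 371675 305817
11 1926 305817 0

1. interest=⌊3919589·63/10000⌋=24693; principal=375943-24693=351250; balance=3919589-351250=3568339
2. interest=⌊3568339·63/10000⌋=22480; principal=375943-22480=353463; balance=3568339-353463=3214876
3. interest=⌊3214876·63/10000⌋=20253; principal=375943-20253=355690; balance=3214876-355690=2859186
4. interest=⌊2859186·63/10000⌋=18012; principal=375943-18012=357931; balance=2859186-357931=2501255
5. interest=⌊2501255·63/10000⌋=15757; principal=375943-15757=360186; balance=2501255-360186=2141069
6. interest=⌊2141069·63/10000⌋=13488; principal=375943-13488=362455; balance=2141069-362455=1778614
7. interest=⌊1778614·63/10000⌋=11205; principal=375943-11205=364738; balance=1778614-364738=1413876
8. interest=⌊1413876·63/10000⌋=8907; principal=375943-8907=367036; balance=1413876-367036=1046840
9. interest=⌊1046840·63/10000⌋=6595; principal=375943-6595=369348; balance=1046840-369348=677492
10. interest=⌊677492·63/10000⌋=4268; principal=375943-4268=371675; balance=677492-371675=305817
11. interest=⌊305817·63/10000⌋=1926; principal=min(375943-1926,305817)=305817; balance=305817-305817=0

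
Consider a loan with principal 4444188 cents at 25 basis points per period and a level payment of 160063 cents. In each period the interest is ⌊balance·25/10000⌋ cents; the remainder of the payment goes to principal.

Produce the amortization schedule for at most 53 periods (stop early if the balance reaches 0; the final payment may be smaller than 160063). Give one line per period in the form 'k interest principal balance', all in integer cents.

1. interest=⌊4444188·25/10000⌋=11110; principal=160063-11110=148953; balance=4444188-148953=4295235
2. interest=⌊4295235·25/10000⌋=10738; principal=160063-10738=149325; balance=4295235-149325=4145910
3. interest=⌊4145910·25/10000⌋=10364; principal=160063-10364=149699; balance=4145910-149699=3996211
4. interest=⌊3996211·25/10000⌋=9990; principal=160063-9990=150073; balance=3996211-150073=3846138
5. interest=⌊3846138·25/10000⌋=9615; principal=160063-9615=150448; balance=3846138-150448=3695690
6. interest=⌊3695690·25/10000⌋=9239; principal=160063-9239=150824; balance=3695690-150824=3544866
7. interest=⌊3544866·25/10000⌋=8862; principal=160063-8862=151201; balance=3544866-151201=3393665
8. interest=⌊3393665·25/10000⌋=8484; principal=160063-8484=151579; balance=3393665-151579=3242086
9. interest=⌊3242086·25/10000⌋=8105; principal=160063-8105=151958; balance=3242086-151958=3090128
10. interest=⌊3090128·25/10000⌋=7725; principal=160063-7725=152338; balance=3090128-152338=2937790
11. interest=⌊2937790·25/10000⌋=7344; principal=160063-7344=152719; balance=2937790-152719=2785071
12. interest=⌊2785071·25/10000⌋=6962; principal=160063-6962=153101; balance=2785071-153101=2631970
13. interest=⌊2631970·25/10000⌋=6579; principal=160063-6579=153484; balance=2631970-153484=2478486
14. interest=⌊2478486·25/10000⌋=6196; principal=160063-6196=153867; balance=2478486-153867=2324619
15. interest=⌊2324619·25/10000⌋=5811; principal=160063-5811=154252; balance=2324619-154252=2170367
16. interest=⌊2170367·25/10000⌋=5425; principal=160063-5425=154638; balance=2170367-154638=2015729
17. interest=⌊2015729·25/10000⌋=5039; principal=160063-5039=155024; balance=2015729-155024=1860705
18. interest=⌊1860705·25/10000⌋=4651; principal=160063-4651=155412; balance=1860705-155412=1705293
19. interest=⌊1705293·25/10000⌋=4263; principal=160063-4263=155800; balance=1705293-155800=1549493
20. interest=⌊1549493·25/10000⌋=3873; principal=160063-3873=156190; balance=1549493-156190=1393303
21. interest=⌊1393303·25/10000⌋=3483; principal=160063-3483=156580; balance=1393303-156580=1236723
22. interest=⌊1236723·25/10000⌋=3091; principal=160063-3091=156972; balance=1236723-156972=1079751
23. interest=⌊1079751·25/10000⌋=2699; principal=160063-2699=157364; balance=1079751-157364=922387
24. interest=⌊922387·25/10000⌋=2305; principal=160063-2305=157758; balance=922387-157758=764629
25. interest=⌊764629·25/10000⌋=1911; principal=160063-1911=158152; balance=764629-158152=606477
26. interest=⌊606477·25/10000⌋=1516; principal=160063-1516=158547; balance=606477-158547=447930
27. interest=⌊447930·25/10000⌋=1119; principal=160063-1119=158944; balance=447930-158944=288986
28. interest=⌊288986·25/10000⌋=722; principal=160063-722=159341; balance=288986-159341=129645
29. interest=⌊129645·25/10000⌋=324; principal=min(160063-324,129645)=129645; balance=129645-129645=0

1 11110 148953 4295235
2 10738 149325 4145910
3 10364 149699 3996211
4 9990 150073 3846138
5 9615 150448 3695690
6 9239 150824 3544866
7 8862 151201 3393665
8 8484 151579 3242086
9 8105 151958 3090128
10 7725 152338 2937790
11 7344 152719 2785071
12 6962 153101 2631970
13 6579 153484 2478486
14 6196 153867 2324619
15 5811 154252 2170367
16 5425 154638 2015729
17 5039 155024 1860705
18 4651 155412 1705293
19 4263 155800 1549493
20 3873 156190 1393303
21 3483 156580 1236723
22 3091 156972 1079751
23 2699 157364 922387
24 2305 157758 764629
25 1911 158152 606477
26 1516 158547 447930
27 1119 158944 288986
28 722 159341 129645
29 324 129645 0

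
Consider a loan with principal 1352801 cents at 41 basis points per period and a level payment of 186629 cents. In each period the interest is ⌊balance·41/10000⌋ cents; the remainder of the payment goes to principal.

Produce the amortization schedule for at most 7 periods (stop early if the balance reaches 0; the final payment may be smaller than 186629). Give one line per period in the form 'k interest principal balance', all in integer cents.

1. interest=⌊1352801·41/10000⌋=5546; principal=186629-5546=181083; balance=1352801-181083=1171718
2. interest=⌊1171718·41/10000⌋=4804; principal=186629-4804=181825; balance=1171718-181825=989893
3. interest=⌊989893·41/10000⌋=4058; principal=186629-4058=182571; balance=989893-182571=807322
4. interest=⌊807322·41/10000⌋=3310; principal=186629-3310=183319; balance=807322-183319=624003
5. interest=⌊624003·41/10000⌋=2558; principal=186629-2558=184071; balance=624003-184071=439932
6. interest=⌊439932·41/10000⌋=1803; principal=186629-1803=184826; balance=439932-184826=255106
7. interest=⌊255106·41/10000⌋=1045; principal=186629-1045=185584; balance=255106-185584=69522

1 5546 181083 1171718
2 4804 181825 989893
3 4058 182571 807322
4 3310 183319 624003
5 2558 184071 439932
6 1803 184826 255106
7 1045 185584 69522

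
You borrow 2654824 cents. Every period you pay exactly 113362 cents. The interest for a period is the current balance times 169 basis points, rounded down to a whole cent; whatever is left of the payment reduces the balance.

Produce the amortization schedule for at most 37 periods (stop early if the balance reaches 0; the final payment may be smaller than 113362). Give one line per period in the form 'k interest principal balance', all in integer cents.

1 44866 68496 2586328
2 43708 69654 2516674
3 42531 70831 2445843
4 41334 72028 2373815
5 40117 73245 2300570
6 38879 74483 2226087
7 37620 75742 2150345
8 36340 77022 2073323
9 35039 78323 1995000
10 33715 79647 1915353
11 32369 80993 1834360
12 31000 82362 1751998
13 29608 83754 1668244
14 28193 85169 1583075
15 26753 86609 1496466
16 25290 88072 1408394
17 23801 89561 1318833
18 22288 91074 1227759
19 20749 92613 1135146
20 19183 94179 1040967
21 17592 95770 945197
22 15973 97389 847808
23 14327 99035 748773
24 12654 100708 648065
25 10952 102410 545655
26 9221 104141 441514
27 7461 105901 335613
28 5671 107691 227922
29 3851 109511 118411
30 2001 111361 7050
31 119 7050 0

1. interest=⌊2654824·169/10000⌋=44866; principal=113362-44866=68496; balance=2654824-68496=2586328
2. interest=⌊2586328·169/10000⌋=43708; principal=113362-43708=69654; balance=2586328-69654=2516674
3. interest=⌊2516674·169/10000⌋=42531; principal=113362-42531=70831; balance=2516674-70831=2445843
4. interest=⌊2445843·169/10000⌋=41334; principal=113362-41334=72028; balance=2445843-72028=2373815
5. interest=⌊2373815·169/10000⌋=40117; principal=113362-40117=73245; balance=2373815-73245=2300570
6. interest=⌊2300570·169/10000⌋=38879; principal=113362-38879=74483; balance=2300570-74483=2226087
7. interest=⌊2226087·169/10000⌋=37620; principal=113362-37620=75742; balance=2226087-75742=2150345
8. interest=⌊2150345·169/10000⌋=36340; principal=113362-36340=77022; balance=2150345-77022=2073323
9. interest=⌊2073323·169/10000⌋=35039; principal=113362-35039=78323; balance=2073323-78323=1995000
10. interest=⌊1995000·169/10000⌋=33715; principal=113362-33715=79647; balance=1995000-79647=1915353
11. interest=⌊1915353·169/10000⌋=32369; principal=113362-32369=80993; balance=1915353-80993=1834360
12. interest=⌊1834360·169/10000⌋=31000; principal=113362-31000=82362; balance=1834360-82362=1751998
13. interest=⌊1751998·169/10000⌋=29608; principal=113362-29608=83754; balance=1751998-83754=1668244
14. interest=⌊1668244·169/10000⌋=28193; principal=113362-28193=85169; balance=1668244-85169=1583075
15. interest=⌊1583075·169/10000⌋=26753; principal=113362-26753=86609; balance=1583075-86609=1496466
16. interest=⌊1496466·169/10000⌋=25290; principal=113362-25290=88072; balance=1496466-88072=1408394
17. interest=⌊1408394·169/10000⌋=23801; principal=113362-23801=89561; balance=1408394-89561=1318833
18. interest=⌊1318833·169/10000⌋=22288; principal=113362-22288=91074; balance=1318833-91074=1227759
19. interest=⌊1227759·169/10000⌋=20749; principal=113362-20749=92613; balance=1227759-92613=1135146
20. interest=⌊1135146·169/10000⌋=19183; principal=113362-19183=94179; balance=1135146-94179=1040967
21. interest=⌊1040967·169/10000⌋=17592; principal=113362-17592=95770; balance=1040967-95770=945197
22. interest=⌊945197·169/10000⌋=15973; principal=113362-15973=97389; balance=945197-97389=847808
23. interest=⌊847808·169/10000⌋=14327; principal=113362-14327=99035; balance=847808-99035=748773
24. interest=⌊748773·169/10000⌋=12654; principal=113362-12654=100708; balance=748773-100708=648065
25. interest=⌊648065·169/10000⌋=10952; principal=113362-10952=102410; balance=648065-102410=545655
26. interest=⌊545655·169/10000⌋=9221; principal=113362-9221=104141; balance=545655-104141=441514
27. interest=⌊441514·169/10000⌋=7461; principal=113362-7461=105901; balance=441514-105901=335613
28. interest=⌊335613·169/10000⌋=5671; principal=113362-5671=107691; balance=335613-107691=227922
29. interest=⌊227922·169/10000⌋=3851; principal=113362-3851=109511; balance=227922-109511=118411
30. interest=⌊118411·169/10000⌋=2001; principal=113362-2001=111361; balance=118411-111361=7050
31. interest=⌊7050·169/10000⌋=119; principal=min(113362-119,7050)=7050; balance=7050-7050=0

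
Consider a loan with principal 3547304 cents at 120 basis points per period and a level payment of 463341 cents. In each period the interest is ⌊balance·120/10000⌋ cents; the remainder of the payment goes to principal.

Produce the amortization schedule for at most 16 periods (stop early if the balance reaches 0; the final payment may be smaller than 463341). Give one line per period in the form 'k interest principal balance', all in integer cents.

1. interest=⌊3547304·120/10000⌋=42567; principal=463341-42567=420774; balance=3547304-420774=3126530
2. interest=⌊3126530·120/10000⌋=37518; principal=463341-37518=425823; balance=3126530-425823=2700707
3. interest=⌊2700707·120/10000⌋=32408; principal=463341-32408=430933; balance=2700707-430933=2269774
4. interest=⌊2269774·120/10000⌋=27237; principal=463341-27237=436104; balance=2269774-436104=1833670
5. interest=⌊1833670·120/10000⌋=22004; principal=463341-22004=441337; balance=1833670-441337=1392333
6. interest=⌊1392333·120/10000⌋=16707; principal=463341-16707=446634; balance=1392333-446634=945699
7. interest=⌊945699·120/10000⌋=11348; principal=463341-11348=451993; balance=945699-451993=493706
8. interest=⌊493706·120/10000⌋=5924; principal=463341-5924=457417; balance=493706-457417=36289
9. interest=⌊36289·120/10000⌋=435; principal=min(463341-435,36289)=36289; balance=36289-36289=0

1 42567 420774 3126530
2 37518 425823 2700707
3 32408 430933 2269774
4 27237 436104 1833670
5 22004 441337 1392333
6 16707 446634 945699
7 11348 451993 493706
8 5924 457417 36289
9 435 36289 0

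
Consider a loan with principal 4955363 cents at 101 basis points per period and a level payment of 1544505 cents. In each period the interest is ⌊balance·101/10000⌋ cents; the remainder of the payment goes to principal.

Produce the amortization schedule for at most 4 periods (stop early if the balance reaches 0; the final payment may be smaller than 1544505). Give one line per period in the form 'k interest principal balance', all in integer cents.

1 50049 1494456 3460907
2 34955 1509550 1951357
3 19708 1524797 426560
4 4308 426560 0

1. interest=⌊4955363·101/10000⌋=50049; principal=1544505-50049=1494456; balance=4955363-1494456=3460907
2. interest=⌊3460907·101/10000⌋=34955; principal=1544505-34955=1509550; balance=3460907-1509550=1951357
3. interest=⌊1951357·101/10000⌋=19708; principal=1544505-19708=1524797; balance=1951357-1524797=426560
4. interest=⌊426560·101/10000⌋=4308; principal=min(1544505-4308,426560)=426560; balance=426560-426560=0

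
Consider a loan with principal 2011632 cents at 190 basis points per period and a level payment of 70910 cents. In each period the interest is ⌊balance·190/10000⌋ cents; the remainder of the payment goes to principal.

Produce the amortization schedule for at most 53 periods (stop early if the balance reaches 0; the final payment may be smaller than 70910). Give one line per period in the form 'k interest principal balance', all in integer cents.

1 38221 32689 1978943
2 37599 33311 1945632
3 36967 33943 1911689
4 36322 34588 1877101
5 35664 35246 1841855
6 34995 35915 1805940
7 34312 36598 1769342
8 33617 37293 1732049
9 32908 38002 1694047
10 32186 38724 1655323
11 31451 39459 1615864
12 30701 40209 1575655
13 29937 40973 1534682
14 29158 41752 1492930
15 28365 42545 1450385
16 27557 43353 1407032
17 26733 44177 1362855
18 25894 45016 1317839
19 25038 45872 1271967
20 24167 46743 1225224
21 23279 47631 1177593
22 22374 48536 1129057
23 21452 49458 1079599
24 20512 50398 1029201
25 19554 51356 977845
26 18579 52331 925514
27 17584 53326 872188
28 16571 54339 817849
29 15539 55371 762478
30 14487 56423 706055
31 13415 57495 648560
32 12322 58588 589972
33 11209 59701 530271
34 10075 60835 469436
35 8919 61991 407445
36 7741 63169 344276
37 6541 64369 279907
38 5318 65592 214315
39 4071 66839 147476
40 2802 68108 79368
41 1507 69403 9965
42 189 9965 0

1. interest=⌊2011632·190/10000⌋=38221; principal=70910-38221=32689; balance=2011632-32689=1978943
2. interest=⌊1978943·190/10000⌋=37599; principal=70910-37599=33311; balance=1978943-33311=1945632
3. interest=⌊1945632·190/10000⌋=36967; principal=70910-36967=33943; balance=1945632-33943=1911689
4. interest=⌊1911689·190/10000⌋=36322; principal=70910-36322=34588; balance=1911689-34588=1877101
5. interest=⌊1877101·190/10000⌋=35664; principal=70910-35664=35246; balance=1877101-35246=1841855
6. interest=⌊1841855·190/10000⌋=34995; principal=70910-34995=35915; balance=1841855-35915=1805940
7. interest=⌊1805940·190/10000⌋=34312; principal=70910-34312=36598; balance=1805940-36598=1769342
8. interest=⌊1769342·190/10000⌋=33617; principal=70910-33617=37293; balance=1769342-37293=1732049
9. interest=⌊1732049·190/10000⌋=32908; principal=70910-32908=38002; balance=1732049-38002=1694047
10. interest=⌊1694047·190/10000⌋=32186; principal=70910-32186=38724; balance=1694047-38724=1655323
11. interest=⌊1655323·190/10000⌋=31451; principal=70910-31451=39459; balance=1655323-39459=1615864
12. interest=⌊1615864·190/10000⌋=30701; principal=70910-30701=40209; balance=1615864-40209=1575655
13. interest=⌊1575655·190/10000⌋=29937; principal=70910-29937=40973; balance=1575655-40973=1534682
14. interest=⌊1534682·190/10000⌋=29158; principal=70910-29158=41752; balance=1534682-41752=1492930
15. interest=⌊1492930·190/10000⌋=28365; principal=70910-28365=42545; balance=1492930-42545=1450385
16. interest=⌊1450385·190/10000⌋=27557; principal=70910-27557=43353; balance=1450385-43353=1407032
17. interest=⌊1407032·190/10000⌋=26733; principal=70910-26733=44177; balance=1407032-44177=1362855
18. interest=⌊1362855·190/10000⌋=25894; principal=70910-25894=45016; balance=1362855-45016=1317839
19. interest=⌊1317839·190/10000⌋=25038; principal=70910-25038=45872; balance=1317839-45872=1271967
20. interest=⌊1271967·190/10000⌋=24167; principal=70910-24167=46743; balance=1271967-46743=1225224
21. interest=⌊1225224·190/10000⌋=23279; principal=70910-23279=47631; balance=1225224-47631=1177593
22. interest=⌊1177593·190/10000⌋=22374; principal=70910-22374=48536; balance=1177593-48536=1129057
23. interest=⌊1129057·190/10000⌋=21452; principal=70910-21452=49458; balance=1129057-49458=1079599
24. interest=⌊1079599·190/10000⌋=20512; principal=70910-20512=50398; balance=1079599-50398=1029201
25. interest=⌊1029201·190/10000⌋=19554; principal=70910-19554=51356; balance=1029201-51356=977845
26. interest=⌊977845·190/10000⌋=18579; principal=70910-18579=52331; balance=977845-52331=925514
27. interest=⌊925514·190/10000⌋=17584; principal=70910-17584=53326; balance=925514-53326=872188
28. interest=⌊872188·190/10000⌋=16571; principal=70910-16571=54339; balance=872188-54339=817849
29. interest=⌊817849·190/10000⌋=15539; principal=70910-15539=55371; balance=817849-55371=762478
30. interest=⌊762478·190/10000⌋=14487; principal=70910-14487=56423; balance=762478-56423=706055
31. interest=⌊706055·190/10000⌋=13415; principal=70910-13415=57495; balance=706055-57495=648560
32. interest=⌊648560·190/10000⌋=12322; principal=70910-12322=58588; balance=648560-58588=589972
33. interest=⌊589972·190/10000⌋=11209; principal=70910-11209=59701; balance=589972-59701=530271
34. interest=⌊530271·190/10000⌋=10075; principal=70910-10075=60835; balance=530271-60835=469436
35. interest=⌊469436·190/10000⌋=8919; principal=70910-8919=61991; balance=469436-61991=407445
36. interest=⌊407445·190/10000⌋=7741; principal=70910-7741=63169; balance=407445-63169=344276
37. interest=⌊344276·190/10000⌋=6541; principal=70910-6541=64369; balance=344276-64369=279907
38. interest=⌊279907·190/10000⌋=5318; principal=70910-5318=65592; balance=279907-65592=214315
39. interest=⌊214315·190/10000⌋=4071; principal=70910-4071=66839; balance=214315-66839=147476
40. interest=⌊147476·190/10000⌋=2802; principal=70910-2802=68108; balance=147476-68108=79368
41. interest=⌊79368·190/10000⌋=1507; principal=70910-1507=69403; balance=79368-69403=9965
42. interest=⌊9965·190/10000⌋=189; principal=min(70910-189,9965)=9965; balance=9965-9965=0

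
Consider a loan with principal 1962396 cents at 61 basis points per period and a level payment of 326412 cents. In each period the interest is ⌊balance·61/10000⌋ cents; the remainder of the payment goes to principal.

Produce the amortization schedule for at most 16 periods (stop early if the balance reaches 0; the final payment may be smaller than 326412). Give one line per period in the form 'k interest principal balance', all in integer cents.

1 11970 314442 1647954
2 10052 316360 1331594
3 8122 318290 1013304
4 6181 320231 693073
5 4227 322185 370888
6 2262 324150 46738
7 285 46738 0

1. interest=⌊1962396·61/10000⌋=11970; principal=326412-11970=314442; balance=1962396-314442=1647954
2. interest=⌊1647954·61/10000⌋=10052; principal=326412-10052=316360; balance=1647954-316360=1331594
3. interest=⌊1331594·61/10000⌋=8122; principal=326412-8122=318290; balance=1331594-318290=1013304
4. interest=⌊1013304·61/10000⌋=6181; principal=326412-6181=320231; balance=1013304-320231=693073
5. interest=⌊693073·61/10000⌋=4227; principal=326412-4227=322185; balance=693073-322185=370888
6. interest=⌊370888·61/10000⌋=2262; principal=326412-2262=324150; balance=370888-324150=46738
7. interest=⌊46738·61/10000⌋=285; principal=min(326412-285,46738)=46738; balance=46738-46738=0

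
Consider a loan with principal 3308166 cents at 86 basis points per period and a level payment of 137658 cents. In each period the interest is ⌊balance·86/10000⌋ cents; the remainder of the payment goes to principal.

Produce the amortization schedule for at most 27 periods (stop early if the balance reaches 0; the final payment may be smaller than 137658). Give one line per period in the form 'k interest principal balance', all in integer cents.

1. interest=⌊3308166·86/10000⌋=28450; principal=137658-28450=109208; balance=3308166-109208=3198958
2. interest=⌊3198958·86/10000⌋=27511; principal=137658-27511=110147; balance=3198958-110147=3088811
3. interest=⌊3088811·86/10000⌋=26563; principal=137658-26563=111095; balance=3088811-111095=2977716
4. interest=⌊2977716·86/10000⌋=25608; principal=137658-25608=112050; balance=2977716-112050=2865666
5. interest=⌊2865666·86/10000⌋=24644; principal=137658-24644=113014; balance=2865666-113014=2752652
6. interest=⌊2752652·86/10000⌋=23672; principal=137658-23672=113986; balance=2752652-113986=2638666
7. interest=⌊2638666·86/10000⌋=22692; principal=137658-22692=114966; balance=2638666-114966=2523700
8. interest=⌊2523700·86/10000⌋=21703; principal=137658-21703=115955; balance=2523700-115955=2407745
9. interest=⌊2407745·86/10000⌋=20706; principal=137658-20706=116952; balance=2407745-116952=2290793
10. interest=⌊2290793·86/10000⌋=19700; principal=137658-19700=117958; balance=2290793-117958=2172835
11. interest=⌊2172835·86/10000⌋=18686; principal=137658-18686=118972; balance=2172835-118972=2053863
12. interest=⌊2053863·86/10000⌋=17663; principal=137658-17663=119995; balance=2053863-119995=1933868
13. interest=⌊1933868·86/10000⌋=16631; principal=137658-16631=121027; balance=1933868-121027=1812841
14. interest=⌊1812841·86/10000⌋=15590; principal=137658-15590=122068; balance=1812841-122068=1690773
15. interest=⌊1690773·86/10000⌋=14540; principal=137658-14540=123118; balance=1690773-123118=1567655
16. interest=⌊1567655·86/10000⌋=13481; principal=137658-13481=124177; balance=1567655-124177=1443478
17. interest=⌊1443478·86/10000⌋=12413; principal=137658-12413=125245; balance=1443478-125245=1318233
18. interest=⌊1318233·86/10000⌋=11336; principal=137658-11336=126322; balance=1318233-126322=1191911
19. interest=⌊1191911·86/10000⌋=10250; principal=137658-10250=127408; balance=1191911-127408=1064503
20. interest=⌊1064503·86/10000⌋=9154; principal=137658-9154=128504; balance=1064503-128504=935999
21. interest=⌊935999·86/10000⌋=8049; principal=137658-8049=129609; balance=935999-129609=806390
22. interest=⌊806390·86/10000⌋=6934; principal=137658-6934=130724; balance=806390-130724=675666
23. interest=⌊675666·86/10000⌋=5810; principal=137658-5810=131848; balance=675666-131848=543818
24. interest=⌊543818·86/10000⌋=4676; principal=137658-4676=132982; balance=543818-132982=410836
25. interest=⌊410836·86/10000⌋=3533; principal=137658-3533=134125; balance=410836-134125=276711
26. interest=⌊276711·86/10000⌋=2379; principal=137658-2379=135279; balance=276711-135279=141432
27. interest=⌊141432·86/10000⌋=1216; principal=137658-1216=136442; balance=141432-136442=4990

1 28450 109208 3198958
2 27511 110147 3088811
3 26563 111095 2977716
4 25608 112050 2865666
5 24644 113014 2752652
6 23672 113986 2638666
7 22692 114966 2523700
8 21703 115955 2407745
9 20706 116952 2290793
10 19700 117958 2172835
11 18686 118972 2053863
12 17663 119995 1933868
13 16631 121027 1812841
14 15590 122068 1690773
15 14540 123118 1567655
16 13481 124177 1443478
17 12413 125245 1318233
18 11336 126322 1191911
19 10250 127408 1064503
20 9154 128504 935999
21 8049 129609 806390
22 6934 130724 675666
23 5810 131848 543818
24 4676 132982 410836
25 3533 134125 276711
26 2379 135279 141432
27 1216 136442 4990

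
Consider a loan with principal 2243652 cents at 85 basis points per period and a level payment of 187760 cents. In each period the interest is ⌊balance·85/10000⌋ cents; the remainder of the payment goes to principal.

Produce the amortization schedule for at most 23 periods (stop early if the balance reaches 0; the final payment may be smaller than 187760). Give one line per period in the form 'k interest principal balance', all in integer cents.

1 19071 168689 2074963
2 17637 170123 1904840
3 16191 171569 1733271
4 14732 173028 1560243
5 13262 174498 1385745
6 11778 175982 1209763
7 10282 177478 1032285
8 8774 178986 853299
9 7253 180507 672792
10 5718 182042 490750
11 4171 183589 307161
12 2610 185150 122011
13 1037 122011 0

1. interest=⌊2243652·85/10000⌋=19071; principal=187760-19071=168689; balance=2243652-168689=2074963
2. interest=⌊2074963·85/10000⌋=17637; principal=187760-17637=170123; balance=2074963-170123=1904840
3. interest=⌊1904840·85/10000⌋=16191; principal=187760-16191=171569; balance=1904840-171569=1733271
4. interest=⌊1733271·85/10000⌋=14732; principal=187760-14732=173028; balance=1733271-173028=1560243
5. interest=⌊1560243·85/10000⌋=13262; principal=187760-13262=174498; balance=1560243-174498=1385745
6. interest=⌊1385745·85/10000⌋=11778; principal=187760-11778=175982; balance=1385745-175982=1209763
7. interest=⌊1209763·85/10000⌋=10282; principal=187760-10282=177478; balance=1209763-177478=1032285
8. interest=⌊1032285·85/10000⌋=8774; principal=187760-8774=178986; balance=1032285-178986=853299
9. interest=⌊853299·85/10000⌋=7253; principal=187760-7253=180507; balance=853299-180507=672792
10. interest=⌊672792·85/10000⌋=5718; principal=187760-5718=182042; balance=672792-182042=490750
11. interest=⌊490750·85/10000⌋=4171; principal=187760-4171=183589; balance=490750-183589=307161
12. interest=⌊307161·85/10000⌋=2610; principal=187760-2610=185150; balance=307161-185150=122011
13. interest=⌊122011·85/10000⌋=1037; principal=min(187760-1037,122011)=122011; balance=122011-122011=0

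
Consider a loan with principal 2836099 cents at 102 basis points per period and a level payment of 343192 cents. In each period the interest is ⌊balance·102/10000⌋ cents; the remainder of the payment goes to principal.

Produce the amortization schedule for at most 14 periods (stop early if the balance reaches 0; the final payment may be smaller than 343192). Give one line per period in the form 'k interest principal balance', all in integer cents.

1 28928 314264 2521835
2 25722 317470 2204365
3 22484 320708 1883657
4 19213 323979 1559678
5 15908 327284 1232394
6 12570 330622 901772
7 9198 333994 567778
8 5791 337401 230377
9 2349 230377 0

1. interest=⌊2836099·102/10000⌋=28928; principal=343192-28928=314264; balance=2836099-314264=2521835
2. interest=⌊2521835·102/10000⌋=25722; principal=343192-25722=317470; balance=2521835-317470=2204365
3. interest=⌊2204365·102/10000⌋=22484; principal=343192-22484=320708; balance=2204365-320708=1883657
4. interest=⌊1883657·102/10000⌋=19213; principal=343192-19213=323979; balance=1883657-323979=1559678
5. interest=⌊1559678·102/10000⌋=15908; principal=343192-15908=327284; balance=1559678-327284=1232394
6. interest=⌊1232394·102/10000⌋=12570; principal=343192-12570=330622; balance=1232394-330622=901772
7. interest=⌊901772·102/10000⌋=9198; principal=343192-9198=333994; balance=901772-333994=567778
8. interest=⌊567778·102/10000⌋=5791; principal=343192-5791=337401; balance=567778-337401=230377
9. interest=⌊230377·102/10000⌋=2349; principal=min(343192-2349,230377)=230377; balance=230377-230377=0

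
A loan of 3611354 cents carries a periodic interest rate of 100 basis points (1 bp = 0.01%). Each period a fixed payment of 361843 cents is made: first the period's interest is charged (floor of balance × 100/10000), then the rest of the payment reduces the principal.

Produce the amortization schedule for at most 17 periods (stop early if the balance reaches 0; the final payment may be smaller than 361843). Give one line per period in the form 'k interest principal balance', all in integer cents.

1 36113 325730 3285624
2 32856 328987 2956637
3 29566 332277 2624360
4 26243 335600 2288760
5 22887 338956 1949804
6 19498 342345 1607459
7 16074 345769 1261690
8 12616 349227 912463
9 9124 352719 559744
10 5597 356246 203498
11 2034 203498 0

1. interest=⌊3611354·100/10000⌋=36113; principal=361843-36113=325730; balance=3611354-325730=3285624
2. interest=⌊3285624·100/10000⌋=32856; principal=361843-32856=328987; balance=3285624-328987=2956637
3. interest=⌊2956637·100/10000⌋=29566; principal=361843-29566=332277; balance=2956637-332277=2624360
4. interest=⌊2624360·100/10000⌋=26243; principal=361843-26243=335600; balance=2624360-335600=2288760
5. interest=⌊2288760·100/10000⌋=22887; principal=361843-22887=338956; balance=2288760-338956=1949804
6. interest=⌊1949804·100/10000⌋=19498; principal=361843-19498=342345; balance=1949804-342345=1607459
7. interest=⌊1607459·100/10000⌋=16074; principal=361843-16074=345769; balance=1607459-345769=1261690
8. interest=⌊1261690·100/10000⌋=12616; principal=361843-12616=349227; balance=1261690-349227=912463
9. interest=⌊912463·100/10000⌋=9124; principal=361843-9124=352719; balance=912463-352719=559744
10. interest=⌊559744·100/10000⌋=5597; principal=361843-5597=356246; balance=559744-356246=203498
11. interest=⌊203498·100/10000⌋=2034; principal=min(361843-2034,203498)=203498; balance=203498-203498=0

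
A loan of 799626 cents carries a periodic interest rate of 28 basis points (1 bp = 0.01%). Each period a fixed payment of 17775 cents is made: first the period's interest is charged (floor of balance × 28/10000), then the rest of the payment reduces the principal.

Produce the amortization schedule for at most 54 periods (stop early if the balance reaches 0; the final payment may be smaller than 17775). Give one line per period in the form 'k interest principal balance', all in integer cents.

1. interest=⌊799626·28/10000⌋=2238; principal=17775-2238=15537; balance=799626-15537=784089
2. interest=⌊784089·28/10000⌋=2195; principal=17775-2195=15580; balance=784089-15580=768509
3. interest=⌊768509·28/10000⌋=2151; principal=17775-2151=15624; balance=768509-15624=752885
4. interest=⌊752885·28/10000⌋=2108; principal=17775-2108=15667; balance=752885-15667=737218
5. interest=⌊737218·28/10000⌋=2064; principal=17775-2064=15711; balance=737218-15711=721507
6. interest=⌊721507·28/10000⌋=2020; principal=17775-2020=15755; balance=721507-15755=705752
7. interest=⌊705752·28/10000⌋=1976; principal=17775-1976=15799; balance=705752-15799=689953
8. interest=⌊689953·28/10000⌋=1931; principal=17775-1931=15844; balance=689953-15844=674109
9. interest=⌊674109·28/10000⌋=1887; principal=17775-1887=15888; balance=674109-15888=658221
10. interest=⌊658221·28/10000⌋=1843; principal=17775-1843=15932; balance=658221-15932=642289
11. interest=⌊642289·28/10000⌋=1798; principal=17775-1798=15977; balance=642289-15977=626312
12. interest=⌊626312·28/10000⌋=1753; principal=17775-1753=16022; balance=626312-16022=610290
13. interest=⌊610290·28/10000⌋=1708; principal=17775-1708=16067; balance=610290-16067=594223
14. interest=⌊594223·28/10000⌋=1663; principal=17775-1663=16112; balance=594223-16112=578111
15. interest=⌊578111·28/10000⌋=1618; principal=17775-1618=16157; balance=578111-16157=561954
16. interest=⌊561954·28/10000⌋=1573; principal=17775-1573=16202; balance=561954-16202=545752
17. interest=⌊545752·28/10000⌋=1528; principal=17775-1528=16247; balance=545752-16247=529505
18. interest=⌊529505·28/10000⌋=1482; principal=17775-1482=16293; balance=529505-16293=513212
19. interest=⌊513212·28/10000⌋=1436; principal=17775-1436=16339; balance=513212-16339=496873
20. interest=⌊496873·28/10000⌋=1391; principal=17775-1391=16384; balance=496873-16384=480489
21. interest=⌊480489·28/10000⌋=1345; principal=17775-1345=16430; balance=480489-16430=464059
22. interest=⌊464059·28/10000⌋=1299; principal=17775-1299=16476; balance=464059-16476=447583
23. interest=⌊447583·28/10000⌋=1253; principal=17775-1253=16522; balance=447583-16522=431061
24. interest=⌊431061·28/10000⌋=1206; principal=17775-1206=16569; balance=431061-16569=414492
25. interest=⌊414492·28/10000⌋=1160; principal=17775-1160=16615; balance=414492-16615=397877
26. interest=⌊397877·28/10000⌋=1114; principal=17775-1114=16661; balance=397877-16661=381216
27. interest=⌊381216·28/10000⌋=1067; principal=17775-1067=16708; balance=381216-16708=364508
28. interest=⌊364508·28/10000⌋=1020; principal=17775-1020=16755; balance=364508-16755=347753
29. interest=⌊347753·28/10000⌋=973; principal=17775-973=16802; balance=347753-16802=330951
30. interest=⌊330951·28/10000⌋=926; principal=17775-926=16849; balance=330951-16849=314102
31. interest=⌊314102·28/10000⌋=879; principal=17775-879=16896; balance=314102-16896=297206
32. interest=⌊297206·28/10000⌋=832; principal=17775-832=16943; balance=297206-16943=280263
33. interest=⌊280263·28/10000⌋=784; principal=17775-784=16991; balance=280263-16991=263272
34. interest=⌊263272·28/10000⌋=737; principal=17775-737=17038; balance=263272-17038=246234
35. interest=⌊246234·28/10000⌋=689; principal=17775-689=17086; balance=246234-17086=229148
36. interest=⌊229148·28/10000⌋=641; principal=17775-641=17134; balance=229148-17134=212014
37. interest=⌊212014·28/10000⌋=593; principal=17775-593=17182; balance=212014-17182=194832
38. interest=⌊194832·28/10000⌋=545; principal=17775-545=17230; balance=194832-17230=177602
39. interest=⌊177602·28/10000⌋=497; principal=17775-497=17278; balance=177602-17278=160324
40. interest=⌊160324·28/10000⌋=448; principal=17775-448=17327; balance=160324-17327=142997
41. interest=⌊142997·28/10000⌋=400; principal=17775-400=17375; balance=142997-17375=125622
42. interest=⌊125622·28/10000⌋=351; principal=17775-351=17424; balance=125622-17424=108198
43. interest=⌊108198·28/10000⌋=302; principal=17775-302=17473; balance=108198-17473=90725
44. interest=⌊90725·28/10000⌋=254; principal=17775-254=17521; balance=90725-17521=73204
45. interest=⌊73204·28/10000⌋=204; principal=17775-204=17571; balance=73204-17571=55633
46. interest=⌊55633·28/10000⌋=155; principal=17775-155=17620; balance=55633-17620=38013
47. interest=⌊38013·28/10000⌋=106; principal=17775-106=17669; balance=38013-17669=20344
48. interest=⌊20344·28/10000⌋=56; principal=17775-56=17719; balance=20344-17719=2625
49. interest=⌊2625·28/10000⌋=7; principal=min(17775-7,2625)=2625; balance=2625-2625=0

1 2238 15537 784089
2 2195 15580 768509
3 2151 15624 752885
4 2108 15667 737218
5 2064 15711 721507
6 2020 15755 705752
7 1976 15799 689953
8 1931 15844 674109
9 1887 15888 658221
10 1843 15932 642289
11 1798 15977 626312
12 1753 16022 610290
13 1708 16067 594223
14 1663 16112 578111
15 1618 16157 561954
16 1573 16202 545752
17 1528 16247 529505
18 1482 16293 513212
19 1436 16339 496873
20 1391 16384 480489
21 1345 16430 464059
22 1299 16476 447583
23 1253 16522 431061
24 1206 16569 414492
25 1160 16615 397877
26 1114 16661 381216
27 1067 16708 364508
28 1020 16755 347753
29 973 16802 330951
30 926 16849 314102
31 879 16896 297206
32 832 16943 280263
33 784 16991 263272
34 737 17038 246234
35 689 17086 229148
36 641 17134 212014
37 593 17182 194832
38 545 17230 177602
39 497 17278 160324
40 448 17327 142997
41 400 17375 125622
42 351 17424 108198
43 302 17473 90725
44 254 17521 73204
45 204 17571 55633
46 155 17620 38013
47 106 17669 20344
48 56 17719 2625
49 7 2625 0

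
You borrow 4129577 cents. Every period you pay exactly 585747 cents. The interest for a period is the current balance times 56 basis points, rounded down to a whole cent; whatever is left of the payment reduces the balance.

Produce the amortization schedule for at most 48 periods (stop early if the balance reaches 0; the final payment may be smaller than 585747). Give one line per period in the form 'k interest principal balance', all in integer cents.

1 23125 562622 3566955
2 19974 565773 3001182
3 16806 568941 2432241
4 13620 572127 1860114
5 10416 575331 1284783
6 7194 578553 706230
7 3954 581793 124437
8 696 124437 0

1. interest=⌊4129577·56/10000⌋=23125; principal=585747-23125=562622; balance=4129577-562622=3566955
2. interest=⌊3566955·56/10000⌋=19974; principal=585747-19974=565773; balance=3566955-565773=3001182
3. interest=⌊3001182·56/10000⌋=16806; principal=585747-16806=568941; balance=3001182-568941=2432241
4. interest=⌊2432241·56/10000⌋=13620; principal=585747-13620=572127; balance=2432241-572127=1860114
5. interest=⌊1860114·56/10000⌋=10416; principal=585747-10416=575331; balance=1860114-575331=1284783
6. interest=⌊1284783·56/10000⌋=7194; principal=585747-7194=578553; balance=1284783-578553=706230
7. interest=⌊706230·56/10000⌋=3954; principal=585747-3954=581793; balance=706230-581793=124437
8. interest=⌊124437·56/10000⌋=696; principal=min(585747-696,124437)=124437; balance=124437-124437=0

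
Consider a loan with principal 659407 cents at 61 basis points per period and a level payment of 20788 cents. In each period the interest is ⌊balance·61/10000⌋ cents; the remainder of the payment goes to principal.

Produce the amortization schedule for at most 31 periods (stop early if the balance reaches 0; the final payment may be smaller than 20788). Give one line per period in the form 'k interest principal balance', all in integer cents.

1. interest=⌊659407·61/10000⌋=4022; principal=20788-4022=16766; balance=659407-16766=642641
2. interest=⌊642641·61/10000⌋=3920; principal=20788-3920=16868; balance=642641-16868=625773
3. interest=⌊625773·61/10000⌋=3817; principal=20788-3817=16971; balance=625773-16971=608802
4. interest=⌊608802·61/10000⌋=3713; principal=20788-3713=17075; balance=608802-17075=591727
5. interest=⌊591727·61/10000⌋=3609; principal=20788-3609=17179; balance=591727-17179=574548
6. interest=⌊574548·61/10000⌋=3504; principal=20788-3504=17284; balance=574548-17284=557264
7. interest=⌊557264·61/10000⌋=3399; principal=20788-3399=17389; balance=557264-17389=539875
8. interest=⌊539875·61/10000⌋=3293; principal=20788-3293=17495; balance=539875-17495=522380
9. interest=⌊522380·61/10000⌋=3186; principal=20788-3186=17602; balance=522380-17602=504778
10. interest=⌊504778·61/10000⌋=3079; principal=20788-3079=17709; balance=504778-17709=487069
11. interest=⌊487069·61/10000⌋=2971; principal=20788-2971=17817; balance=487069-17817=469252
12. interest=⌊469252·61/10000⌋=2862; principal=20788-2862=17926; balance=469252-17926=451326
13. interest=⌊451326·61/10000⌋=2753; principal=20788-2753=18035; balance=451326-18035=433291
14. interest=⌊433291·61/10000⌋=2643; principal=20788-2643=18145; balance=433291-18145=415146
15. interest=⌊415146·61/10000⌋=2532; principal=20788-2532=18256; balance=415146-18256=396890
16. interest=⌊396890·61/10000⌋=2421; principal=20788-2421=18367; balance=396890-18367=378523
17. interest=⌊378523·61/10000⌋=2308; principal=20788-2308=18480; balance=378523-18480=360043
18. interest=⌊360043·61/10000⌋=2196; principal=20788-2196=18592; balance=360043-18592=341451
19. interest=⌊341451·61/10000⌋=2082; principal=20788-2082=18706; balance=341451-18706=322745
20. interest=⌊322745·61/10000⌋=1968; principal=20788-1968=18820; balance=322745-18820=303925
21. interest=⌊303925·61/10000⌋=1853; principal=20788-1853=18935; balance=303925-18935=284990
22. interest=⌊284990·61/10000⌋=1738; principal=20788-1738=19050; balance=284990-19050=265940
23. interest=⌊265940·61/10000⌋=1622; principal=20788-1622=19166; balance=265940-19166=246774
24. interest=⌊246774·61/10000⌋=1505; principal=20788-1505=19283; balance=246774-19283=227491
25. interest=⌊227491·61/10000⌋=1387; principal=20788-1387=19401; balance=227491-19401=208090
26. interest=⌊208090·61/10000⌋=1269; principal=20788-1269=19519; balance=208090-19519=188571
27. interest=⌊188571·61/10000⌋=1150; principal=20788-1150=19638; balance=188571-19638=168933
28. interest=⌊168933·61/10000⌋=1030; principal=20788-1030=19758; balance=168933-19758=149175
29. interest=⌊149175·61/10000⌋=909; principal=20788-909=19879; balance=149175-19879=129296
30. interest=⌊129296·61/10000⌋=788; principal=20788-788=20000; balance=129296-20000=109296
31. interest=⌊109296·61/10000⌋=666; principal=20788-666=20122; balance=109296-20122=89174

1 4022 16766 642641
2 3920 16868 625773
3 3817 16971 608802
4 3713 17075 591727
5 3609 17179 574548
6 3504 17284 557264
7 3399 17389 539875
8 3293 17495 522380
9 3186 17602 504778
10 3079 17709 487069
11 2971 17817 469252
12 2862 17926 451326
13 2753 18035 433291
14 2643 18145 415146
15 2532 18256 396890
16 2421 18367 378523
17 2308 18480 360043
18 2196 18592 341451
19 2082 18706 322745
20 1968 18820 303925
21 1853 18935 284990
22 1738 19050 265940
23 1622 19166 246774
24 1505 19283 227491
25 1387 19401 208090
26 1269 19519 188571
27 1150 19638 168933
28 1030 19758 149175
29 909 19879 129296
30 788 20000 109296
31 666 20122 89174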